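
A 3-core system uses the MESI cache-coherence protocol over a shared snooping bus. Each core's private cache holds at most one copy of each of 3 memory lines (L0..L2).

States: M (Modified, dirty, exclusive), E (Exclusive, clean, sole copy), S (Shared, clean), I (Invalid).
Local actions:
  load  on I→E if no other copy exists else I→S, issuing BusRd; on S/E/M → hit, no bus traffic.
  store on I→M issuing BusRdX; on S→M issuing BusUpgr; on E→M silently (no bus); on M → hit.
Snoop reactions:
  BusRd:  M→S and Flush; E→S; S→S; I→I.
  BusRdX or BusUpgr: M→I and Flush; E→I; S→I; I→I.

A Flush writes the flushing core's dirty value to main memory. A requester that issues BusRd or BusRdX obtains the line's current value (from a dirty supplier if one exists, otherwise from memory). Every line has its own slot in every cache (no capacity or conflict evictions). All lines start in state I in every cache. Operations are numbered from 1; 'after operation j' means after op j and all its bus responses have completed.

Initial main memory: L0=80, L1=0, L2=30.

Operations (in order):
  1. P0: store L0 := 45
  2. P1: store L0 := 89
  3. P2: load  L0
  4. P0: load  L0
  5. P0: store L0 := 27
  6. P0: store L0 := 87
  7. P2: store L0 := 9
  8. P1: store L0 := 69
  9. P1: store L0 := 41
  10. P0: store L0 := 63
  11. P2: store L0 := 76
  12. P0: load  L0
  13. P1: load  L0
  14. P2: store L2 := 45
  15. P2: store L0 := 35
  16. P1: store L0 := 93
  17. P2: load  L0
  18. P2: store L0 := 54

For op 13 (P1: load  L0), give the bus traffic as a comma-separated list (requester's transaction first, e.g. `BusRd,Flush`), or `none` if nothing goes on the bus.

1. P0: store L0 := 45  bus=[BusRdX]  L0: P0=M P1=I P2=I  mem[L0]=80
2. P1: store L0 := 89  bus=[BusRdX,Flush]  L0: P0=I P1=M P2=I  mem[L0]=45
3. P2: load  L0  bus=[BusRd,Flush]  L0: P0=I P1=S P2=S  mem[L0]=89
4. P0: load  L0  bus=[BusRd]  L0: P0=S P1=S P2=S  mem[L0]=89
5. P0: store L0 := 27  bus=[BusUpgr]  L0: P0=M P1=I P2=I  mem[L0]=89
6. P0: store L0 := 87  bus=[-]  L0: P0=M P1=I P2=I  mem[L0]=89
7. P2: store L0 := 9  bus=[BusRdX,Flush]  L0: P0=I P1=I P2=M  mem[L0]=87
8. P1: store L0 := 69  bus=[BusRdX,Flush]  L0: P0=I P1=M P2=I  mem[L0]=9
9. P1: store L0 := 41  bus=[-]  L0: P0=I P1=M P2=I  mem[L0]=9
10. P0: store L0 := 63  bus=[BusRdX,Flush]  L0: P0=M P1=I P2=I  mem[L0]=41
11. P2: store L0 := 76  bus=[BusRdX,Flush]  L0: P0=I P1=I P2=M  mem[L0]=63
12. P0: load  L0  bus=[BusRd,Flush]  L0: P0=S P1=I P2=S  mem[L0]=76
13. P1: load  L0  bus=[BusRd]  L0: P0=S P1=S P2=S  mem[L0]=76
14. P2: store L2 := 45  bus=[BusRdX]  L2: P0=I P1=I P2=M  mem[L2]=30
15. P2: store L0 := 35  bus=[BusUpgr]  L0: P0=I P1=I P2=M  mem[L0]=76
16. P1: store L0 := 93  bus=[BusRdX,Flush]  L0: P0=I P1=M P2=I  mem[L0]=35
17. P2: load  L0  bus=[BusRd,Flush]  L0: P0=I P1=S P2=S  mem[L0]=93
18. P2: store L0 := 54  bus=[BusUpgr]  L0: P0=I P1=I P2=M  mem[L0]=93

bus = BusRd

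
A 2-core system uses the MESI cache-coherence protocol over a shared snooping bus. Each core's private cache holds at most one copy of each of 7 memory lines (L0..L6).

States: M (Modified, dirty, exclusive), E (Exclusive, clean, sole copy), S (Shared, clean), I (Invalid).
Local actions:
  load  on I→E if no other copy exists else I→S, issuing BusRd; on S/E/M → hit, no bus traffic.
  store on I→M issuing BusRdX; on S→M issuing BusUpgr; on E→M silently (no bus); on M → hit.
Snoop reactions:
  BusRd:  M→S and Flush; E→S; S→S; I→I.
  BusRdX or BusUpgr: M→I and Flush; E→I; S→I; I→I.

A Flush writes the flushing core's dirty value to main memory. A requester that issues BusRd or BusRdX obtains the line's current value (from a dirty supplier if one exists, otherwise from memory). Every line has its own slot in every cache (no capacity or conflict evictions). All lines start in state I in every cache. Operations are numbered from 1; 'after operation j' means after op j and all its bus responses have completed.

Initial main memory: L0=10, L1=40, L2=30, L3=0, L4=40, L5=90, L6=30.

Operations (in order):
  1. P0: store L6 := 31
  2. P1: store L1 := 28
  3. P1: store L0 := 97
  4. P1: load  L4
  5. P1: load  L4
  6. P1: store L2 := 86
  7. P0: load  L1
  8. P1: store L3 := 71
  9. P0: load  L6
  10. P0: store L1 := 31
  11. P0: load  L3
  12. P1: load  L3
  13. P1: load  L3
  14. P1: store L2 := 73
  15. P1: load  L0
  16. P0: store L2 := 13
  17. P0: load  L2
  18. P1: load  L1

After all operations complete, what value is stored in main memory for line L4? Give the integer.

memory[L4] = 40

  op1 P0: store L6 := 31 → M/I on L6; bus BusRdX; mem=30
  op2 P1: store L1 := 28 → I/M on L1; bus BusRdX; mem=40
  op3 P1: store L0 := 97 → I/M on L0; bus BusRdX; mem=10
  op4 P1: load  L4 → I/E on L4; bus BusRd; mem=40
  op5 P1: load  L4 → I/E on L4; bus (none); mem=40
  op6 P1: store L2 := 86 → I/M on L2; bus BusRdX; mem=30
  op7 P0: load  L1 → S/S on L1; bus BusRd Flush; mem=28
  op8 P1: store L3 := 71 → I/M on L3; bus BusRdX; mem=0
  op9 P0: load  L6 → M/I on L6; bus (none); mem=30
  op10 P0: store L1 := 31 → M/I on L1; bus BusUpgr; mem=28
  op11 P0: load  L3 → S/S on L3; bus BusRd Flush; mem=71
  op12 P1: load  L3 → S/S on L3; bus (none); mem=71
  op13 P1: load  L3 → S/S on L3; bus (none); mem=71
  op14 P1: store L2 := 73 → I/M on L2; bus (none); mem=30
  op15 P1: load  L0 → I/M on L0; bus (none); mem=10
  op16 P0: store L2 := 13 → M/I on L2; bus BusRdX Flush; mem=73
  op17 P0: load  L2 → M/I on L2; bus (none); mem=73
  op18 P1: load  L1 → S/S on L1; bus BusRd Flush; mem=31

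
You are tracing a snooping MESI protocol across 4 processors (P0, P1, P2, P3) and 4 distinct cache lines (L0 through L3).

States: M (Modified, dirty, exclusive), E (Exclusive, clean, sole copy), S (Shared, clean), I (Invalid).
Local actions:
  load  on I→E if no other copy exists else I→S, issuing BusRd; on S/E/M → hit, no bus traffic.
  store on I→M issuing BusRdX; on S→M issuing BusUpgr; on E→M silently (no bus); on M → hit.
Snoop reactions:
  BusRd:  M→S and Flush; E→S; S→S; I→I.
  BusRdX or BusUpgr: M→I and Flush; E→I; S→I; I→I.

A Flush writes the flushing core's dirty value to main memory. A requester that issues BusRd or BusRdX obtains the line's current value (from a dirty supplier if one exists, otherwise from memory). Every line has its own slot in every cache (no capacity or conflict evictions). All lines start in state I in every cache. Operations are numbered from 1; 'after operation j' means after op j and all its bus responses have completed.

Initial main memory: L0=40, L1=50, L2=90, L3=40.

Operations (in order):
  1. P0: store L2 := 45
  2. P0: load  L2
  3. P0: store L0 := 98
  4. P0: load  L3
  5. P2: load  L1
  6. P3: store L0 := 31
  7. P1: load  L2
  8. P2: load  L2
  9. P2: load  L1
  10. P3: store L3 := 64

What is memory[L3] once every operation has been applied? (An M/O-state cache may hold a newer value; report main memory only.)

memory[L3] = 40

  op1 P0: store L2 := 45 → M/I/I/I on L2; bus BusRdX; mem=90
  op2 P0: load  L2 → M/I/I/I on L2; bus (none); mem=90
  op3 P0: store L0 := 98 → M/I/I/I on L0; bus BusRdX; mem=40
  op4 P0: load  L3 → E/I/I/I on L3; bus BusRd; mem=40
  op5 P2: load  L1 → I/I/E/I on L1; bus BusRd; mem=50
  op6 P3: store L0 := 31 → I/I/I/M on L0; bus BusRdX Flush; mem=98
  op7 P1: load  L2 → S/S/I/I on L2; bus BusRd Flush; mem=45
  op8 P2: load  L2 → S/S/S/I on L2; bus BusRd; mem=45
  op9 P2: load  L1 → I/I/E/I on L1; bus (none); mem=50
  op10 P3: store L3 := 64 → I/I/I/M on L3; bus BusRdX; mem=40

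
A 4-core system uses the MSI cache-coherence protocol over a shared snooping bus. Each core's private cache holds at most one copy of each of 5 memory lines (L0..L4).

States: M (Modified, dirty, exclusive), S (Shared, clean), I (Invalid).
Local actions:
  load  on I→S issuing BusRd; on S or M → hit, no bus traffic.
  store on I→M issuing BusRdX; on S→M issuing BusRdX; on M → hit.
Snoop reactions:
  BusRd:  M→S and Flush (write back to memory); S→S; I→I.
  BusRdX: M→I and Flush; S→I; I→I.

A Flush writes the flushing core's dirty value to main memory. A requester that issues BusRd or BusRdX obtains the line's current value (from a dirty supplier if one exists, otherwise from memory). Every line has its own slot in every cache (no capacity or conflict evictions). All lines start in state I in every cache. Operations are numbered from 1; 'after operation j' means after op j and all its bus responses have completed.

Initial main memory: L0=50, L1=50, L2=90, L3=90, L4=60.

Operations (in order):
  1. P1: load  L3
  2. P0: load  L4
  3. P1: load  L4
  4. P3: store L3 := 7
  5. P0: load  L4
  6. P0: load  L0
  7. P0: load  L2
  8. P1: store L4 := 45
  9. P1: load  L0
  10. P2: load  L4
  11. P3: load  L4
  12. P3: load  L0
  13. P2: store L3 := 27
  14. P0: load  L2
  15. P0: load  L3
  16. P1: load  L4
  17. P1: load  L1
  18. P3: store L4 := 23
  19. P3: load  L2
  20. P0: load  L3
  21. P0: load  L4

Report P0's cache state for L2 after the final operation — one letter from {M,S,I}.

step 1: P1: load  L3  ⟶  ISII  (L3)  txn=BusRd  M[L3]=90
step 2: P0: load  L4  ⟶  SIII  (L4)  txn=BusRd  M[L4]=60
step 3: P1: load  L4  ⟶  SSII  (L4)  txn=BusRd  M[L4]=60
step 4: P3: store L3 := 7  ⟶  IIIM  (L3)  txn=BusRdX  M[L3]=90
step 5: P0: load  L4  ⟶  SSII  (L4)  txn=∅  M[L4]=60
step 6: P0: load  L0  ⟶  SIII  (L0)  txn=BusRd  M[L0]=50
step 7: P0: load  L2  ⟶  SIII  (L2)  txn=BusRd  M[L2]=90
step 8: P1: store L4 := 45  ⟶  IMII  (L4)  txn=BusRdX  M[L4]=60
step 9: P1: load  L0  ⟶  SSII  (L0)  txn=BusRd  M[L0]=50
step 10: P2: load  L4  ⟶  ISSI  (L4)  txn=BusRd+Flush  M[L4]=45
step 11: P3: load  L4  ⟶  ISSS  (L4)  txn=BusRd  M[L4]=45
step 12: P3: load  L0  ⟶  SSIS  (L0)  txn=BusRd  M[L0]=50
step 13: P2: store L3 := 27  ⟶  IIMI  (L3)  txn=BusRdX+Flush  M[L3]=7
step 14: P0: load  L2  ⟶  SIII  (L2)  txn=∅  M[L2]=90
step 15: P0: load  L3  ⟶  SISI  (L3)  txn=BusRd+Flush  M[L3]=27
step 16: P1: load  L4  ⟶  ISSS  (L4)  txn=∅  M[L4]=45
step 17: P1: load  L1  ⟶  ISII  (L1)  txn=BusRd  M[L1]=50
step 18: P3: store L4 := 23  ⟶  IIIM  (L4)  txn=BusRdX  M[L4]=45
step 19: P3: load  L2  ⟶  SIIS  (L2)  txn=BusRd  M[L2]=90
step 20: P0: load  L3  ⟶  SISI  (L3)  txn=∅  M[L3]=27
step 21: P0: load  L4  ⟶  SIIS  (L4)  txn=BusRd+Flush  M[L4]=23

state = S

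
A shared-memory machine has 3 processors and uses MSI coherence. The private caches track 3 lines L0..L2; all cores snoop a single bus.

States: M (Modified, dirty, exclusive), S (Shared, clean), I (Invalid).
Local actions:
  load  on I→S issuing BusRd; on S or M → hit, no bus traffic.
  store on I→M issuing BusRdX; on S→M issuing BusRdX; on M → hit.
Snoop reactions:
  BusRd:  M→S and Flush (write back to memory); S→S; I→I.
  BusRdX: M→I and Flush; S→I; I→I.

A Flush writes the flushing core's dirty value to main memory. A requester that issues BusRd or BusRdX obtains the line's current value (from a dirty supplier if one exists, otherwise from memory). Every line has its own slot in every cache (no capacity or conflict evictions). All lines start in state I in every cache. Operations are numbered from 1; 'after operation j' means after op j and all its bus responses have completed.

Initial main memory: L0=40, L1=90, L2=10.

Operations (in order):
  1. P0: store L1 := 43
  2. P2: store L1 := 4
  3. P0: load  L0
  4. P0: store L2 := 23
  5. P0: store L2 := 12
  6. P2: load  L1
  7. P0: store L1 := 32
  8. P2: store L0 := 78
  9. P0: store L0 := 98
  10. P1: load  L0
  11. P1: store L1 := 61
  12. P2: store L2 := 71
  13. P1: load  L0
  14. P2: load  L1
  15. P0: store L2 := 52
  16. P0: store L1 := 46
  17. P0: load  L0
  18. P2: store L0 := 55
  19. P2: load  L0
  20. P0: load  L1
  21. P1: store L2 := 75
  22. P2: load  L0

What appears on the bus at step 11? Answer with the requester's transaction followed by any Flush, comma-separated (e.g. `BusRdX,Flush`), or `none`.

bus = BusRdX,Flush

  op1 P0: store L1 := 43 → M/I/I on L1; bus BusRdX; mem=90
  op2 P2: store L1 := 4 → I/I/M on L1; bus BusRdX Flush; mem=43
  op3 P0: load  L0 → S/I/I on L0; bus BusRd; mem=40
  op4 P0: store L2 := 23 → M/I/I on L2; bus BusRdX; mem=10
  op5 P0: store L2 := 12 → M/I/I on L2; bus (none); mem=10
  op6 P2: load  L1 → I/I/M on L1; bus (none); mem=43
  op7 P0: store L1 := 32 → M/I/I on L1; bus BusRdX Flush; mem=4
  op8 P2: store L0 := 78 → I/I/M on L0; bus BusRdX; mem=40
  op9 P0: store L0 := 98 → M/I/I on L0; bus BusRdX Flush; mem=78
  op10 P1: load  L0 → S/S/I on L0; bus BusRd Flush; mem=98
  op11 P1: store L1 := 61 → I/M/I on L1; bus BusRdX Flush; mem=32
  op12 P2: store L2 := 71 → I/I/M on L2; bus BusRdX Flush; mem=12
  op13 P1: load  L0 → S/S/I on L0; bus (none); mem=98
  op14 P2: load  L1 → I/S/S on L1; bus BusRd Flush; mem=61
  op15 P0: store L2 := 52 → M/I/I on L2; bus BusRdX Flush; mem=71
  op16 P0: store L1 := 46 → M/I/I on L1; bus BusRdX; mem=61
  op17 P0: load  L0 → S/S/I on L0; bus (none); mem=98
  op18 P2: store L0 := 55 → I/I/M on L0; bus BusRdX; mem=98
  op19 P2: load  L0 → I/I/M on L0; bus (none); mem=98
  op20 P0: load  L1 → M/I/I on L1; bus (none); mem=61
  op21 P1: store L2 := 75 → I/M/I on L2; bus BusRdX Flush; mem=52
  op22 P2: load  L0 → I/I/M on L0; bus (none); mem=98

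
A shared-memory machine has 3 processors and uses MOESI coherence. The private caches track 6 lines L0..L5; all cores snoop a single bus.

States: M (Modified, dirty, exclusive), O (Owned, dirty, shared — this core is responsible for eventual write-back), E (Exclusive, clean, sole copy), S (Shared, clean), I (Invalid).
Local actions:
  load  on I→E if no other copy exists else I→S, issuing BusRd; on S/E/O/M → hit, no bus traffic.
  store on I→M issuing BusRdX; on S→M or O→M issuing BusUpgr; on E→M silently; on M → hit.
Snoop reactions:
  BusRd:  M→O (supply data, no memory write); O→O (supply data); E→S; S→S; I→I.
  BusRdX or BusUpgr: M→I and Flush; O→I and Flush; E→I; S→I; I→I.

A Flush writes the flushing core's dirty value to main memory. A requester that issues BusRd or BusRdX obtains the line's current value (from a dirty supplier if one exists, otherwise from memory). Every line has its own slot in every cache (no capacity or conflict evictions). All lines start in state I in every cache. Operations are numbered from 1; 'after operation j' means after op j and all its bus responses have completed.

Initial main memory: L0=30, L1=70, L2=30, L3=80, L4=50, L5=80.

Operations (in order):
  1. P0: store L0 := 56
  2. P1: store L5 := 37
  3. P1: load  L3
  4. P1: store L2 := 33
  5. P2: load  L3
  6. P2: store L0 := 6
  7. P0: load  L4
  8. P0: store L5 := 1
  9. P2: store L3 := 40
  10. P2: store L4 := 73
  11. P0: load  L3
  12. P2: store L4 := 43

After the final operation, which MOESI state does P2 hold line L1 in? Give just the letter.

[1] P0: store L0 := 56 | P0:M(56), P1:I, P2:I | bus: BusRdX
[2] P1: store L5 := 37 | P0:I, P1:M(37), P2:I | bus: BusRdX
[3] P1: load  L3 | P0:I, P1:E(80), P2:I | bus: BusRd
[4] P1: store L2 := 33 | P0:I, P1:M(33), P2:I | bus: BusRdX
[5] P2: load  L3 | P0:I, P1:S(80), P2:S(80) | bus: BusRd
[6] P2: store L0 := 6 | P0:I, P1:I, P2:M(6) | bus: BusRdX,Flush
[7] P0: load  L4 | P0:E(50), P1:I, P2:I | bus: BusRd
[8] P0: store L5 := 1 | P0:M(1), P1:I, P2:I | bus: BusRdX,Flush
[9] P2: store L3 := 40 | P0:I, P1:I, P2:M(40) | bus: BusUpgr
[10] P2: store L4 := 73 | P0:I, P1:I, P2:M(73) | bus: BusRdX
[11] P0: load  L3 | P0:S(40), P1:I, P2:O(40) | bus: BusRd
[12] P2: store L4 := 43 | P0:I, P1:I, P2:M(43) | bus: none

state = I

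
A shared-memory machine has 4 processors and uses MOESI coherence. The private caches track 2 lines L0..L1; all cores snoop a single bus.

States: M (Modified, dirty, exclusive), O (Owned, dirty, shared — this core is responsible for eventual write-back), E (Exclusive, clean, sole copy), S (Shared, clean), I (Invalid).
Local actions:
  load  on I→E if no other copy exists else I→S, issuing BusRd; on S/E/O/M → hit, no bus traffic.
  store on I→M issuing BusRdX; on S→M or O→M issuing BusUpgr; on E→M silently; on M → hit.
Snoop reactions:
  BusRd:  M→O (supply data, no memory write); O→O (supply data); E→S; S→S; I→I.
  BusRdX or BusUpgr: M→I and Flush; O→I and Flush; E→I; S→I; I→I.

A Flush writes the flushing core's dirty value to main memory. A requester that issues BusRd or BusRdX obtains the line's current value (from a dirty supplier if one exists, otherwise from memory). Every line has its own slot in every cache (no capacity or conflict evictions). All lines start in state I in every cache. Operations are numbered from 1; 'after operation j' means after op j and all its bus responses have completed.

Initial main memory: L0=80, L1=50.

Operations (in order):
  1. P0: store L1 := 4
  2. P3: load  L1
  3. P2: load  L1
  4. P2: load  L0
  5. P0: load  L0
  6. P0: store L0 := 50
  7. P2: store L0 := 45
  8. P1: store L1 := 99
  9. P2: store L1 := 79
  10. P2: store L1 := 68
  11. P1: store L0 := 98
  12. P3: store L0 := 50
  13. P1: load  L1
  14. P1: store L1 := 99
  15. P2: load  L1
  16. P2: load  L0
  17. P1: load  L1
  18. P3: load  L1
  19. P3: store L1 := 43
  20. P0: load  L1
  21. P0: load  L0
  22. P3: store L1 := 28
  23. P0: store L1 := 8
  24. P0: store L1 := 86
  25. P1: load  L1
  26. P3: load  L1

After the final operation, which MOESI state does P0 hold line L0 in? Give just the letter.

1. P0: store L1 := 4  bus=[BusRdX]  L1: P0=M P1=I P2=I P3=I  mem[L1]=50
2. P3: load  L1  bus=[BusRd]  L1: P0=O P1=I P2=I P3=S  mem[L1]=50
3. P2: load  L1  bus=[BusRd]  L1: P0=O P1=I P2=S P3=S  mem[L1]=50
4. P2: load  L0  bus=[BusRd]  L0: P0=I P1=I P2=E P3=I  mem[L0]=80
5. P0: load  L0  bus=[BusRd]  L0: P0=S P1=I P2=S P3=I  mem[L0]=80
6. P0: store L0 := 50  bus=[BusUpgr]  L0: P0=M P1=I P2=I P3=I  mem[L0]=80
7. P2: store L0 := 45  bus=[BusRdX,Flush]  L0: P0=I P1=I P2=M P3=I  mem[L0]=50
8. P1: store L1 := 99  bus=[BusRdX,Flush]  L1: P0=I P1=M P2=I P3=I  mem[L1]=4
9. P2: store L1 := 79  bus=[BusRdX,Flush]  L1: P0=I P1=I P2=M P3=I  mem[L1]=99
10. P2: store L1 := 68  bus=[-]  L1: P0=I P1=I P2=M P3=I  mem[L1]=99
11. P1: store L0 := 98  bus=[BusRdX,Flush]  L0: P0=I P1=M P2=I P3=I  mem[L0]=45
12. P3: store L0 := 50  bus=[BusRdX,Flush]  L0: P0=I P1=I P2=I P3=M  mem[L0]=98
13. P1: load  L1  bus=[BusRd]  L1: P0=I P1=S P2=O P3=I  mem[L1]=99
14. P1: store L1 := 99  bus=[BusUpgr,Flush]  L1: P0=I P1=M P2=I P3=I  mem[L1]=68
15. P2: load  L1  bus=[BusRd]  L1: P0=I P1=O P2=S P3=I  mem[L1]=68
16. P2: load  L0  bus=[BusRd]  L0: P0=I P1=I P2=S P3=O  mem[L0]=98
17. P1: load  L1  bus=[-]  L1: P0=I P1=O P2=S P3=I  mem[L1]=68
18. P3: load  L1  bus=[BusRd]  L1: P0=I P1=O P2=S P3=S  mem[L1]=68
19. P3: store L1 := 43  bus=[BusUpgr,Flush]  L1: P0=I P1=I P2=I P3=M  mem[L1]=99
20. P0: load  L1  bus=[BusRd]  L1: P0=S P1=I P2=I P3=O  mem[L1]=99
21. P0: load  L0  bus=[BusRd]  L0: P0=S P1=I P2=S P3=O  mem[L0]=98
22. P3: store L1 := 28  bus=[BusUpgr]  L1: P0=I P1=I P2=I P3=M  mem[L1]=99
23. P0: store L1 := 8  bus=[BusRdX,Flush]  L1: P0=M P1=I P2=I P3=I  mem[L1]=28
24. P0: store L1 := 86  bus=[-]  L1: P0=M P1=I P2=I P3=I  mem[L1]=28
25. P1: load  L1  bus=[BusRd]  L1: P0=O P1=S P2=I P3=I  mem[L1]=28
26. P3: load  L1  bus=[BusRd]  L1: P0=O P1=S P2=I P3=S  mem[L1]=28

state = S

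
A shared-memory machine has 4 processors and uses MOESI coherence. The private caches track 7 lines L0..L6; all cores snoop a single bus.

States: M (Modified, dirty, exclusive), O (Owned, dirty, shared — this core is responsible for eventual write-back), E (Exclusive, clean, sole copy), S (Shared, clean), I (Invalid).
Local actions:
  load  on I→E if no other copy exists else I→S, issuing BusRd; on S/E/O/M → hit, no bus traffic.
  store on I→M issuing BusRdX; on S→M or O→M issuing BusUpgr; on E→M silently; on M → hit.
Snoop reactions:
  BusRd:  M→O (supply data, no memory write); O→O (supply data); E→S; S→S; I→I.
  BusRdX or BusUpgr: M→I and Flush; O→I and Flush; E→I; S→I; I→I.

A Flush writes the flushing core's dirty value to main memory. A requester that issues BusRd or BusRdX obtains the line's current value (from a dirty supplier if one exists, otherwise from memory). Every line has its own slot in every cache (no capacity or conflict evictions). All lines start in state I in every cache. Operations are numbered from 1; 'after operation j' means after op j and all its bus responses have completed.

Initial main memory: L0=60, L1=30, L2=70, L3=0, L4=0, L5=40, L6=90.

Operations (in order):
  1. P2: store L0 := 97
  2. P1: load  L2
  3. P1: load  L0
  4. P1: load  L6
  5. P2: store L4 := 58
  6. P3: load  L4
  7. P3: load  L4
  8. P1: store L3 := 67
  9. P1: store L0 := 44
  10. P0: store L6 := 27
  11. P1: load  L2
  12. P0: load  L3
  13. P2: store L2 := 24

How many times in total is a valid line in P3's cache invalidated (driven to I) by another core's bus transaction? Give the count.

step 1: P2: store L0 := 97  ⟶  IIMI  (L0)  txn=BusRdX  M[L0]=60
step 2: P1: load  L2  ⟶  IEII  (L2)  txn=BusRd  M[L2]=70
step 3: P1: load  L0  ⟶  ISOI  (L0)  txn=BusRd  M[L0]=60
step 4: P1: load  L6  ⟶  IEII  (L6)  txn=BusRd  M[L6]=90
step 5: P2: store L4 := 58  ⟶  IIMI  (L4)  txn=BusRdX  M[L4]=0
step 6: P3: load  L4  ⟶  IIOS  (L4)  txn=BusRd  M[L4]=0
step 7: P3: load  L4  ⟶  IIOS  (L4)  txn=∅  M[L4]=0
step 8: P1: store L3 := 67  ⟶  IMII  (L3)  txn=BusRdX  M[L3]=0
step 9: P1: store L0 := 44  ⟶  IMII  (L0)  txn=BusUpgr+Flush  M[L0]=97
step 10: P0: store L6 := 27  ⟶  MIII  (L6)  txn=BusRdX  M[L6]=90
step 11: P1: load  L2  ⟶  IEII  (L2)  txn=∅  M[L2]=70
step 12: P0: load  L3  ⟶  SOII  (L3)  txn=BusRd  M[L3]=0
step 13: P2: store L2 := 24  ⟶  IIMI  (L2)  txn=BusRdX  M[L2]=70

invalidations = 0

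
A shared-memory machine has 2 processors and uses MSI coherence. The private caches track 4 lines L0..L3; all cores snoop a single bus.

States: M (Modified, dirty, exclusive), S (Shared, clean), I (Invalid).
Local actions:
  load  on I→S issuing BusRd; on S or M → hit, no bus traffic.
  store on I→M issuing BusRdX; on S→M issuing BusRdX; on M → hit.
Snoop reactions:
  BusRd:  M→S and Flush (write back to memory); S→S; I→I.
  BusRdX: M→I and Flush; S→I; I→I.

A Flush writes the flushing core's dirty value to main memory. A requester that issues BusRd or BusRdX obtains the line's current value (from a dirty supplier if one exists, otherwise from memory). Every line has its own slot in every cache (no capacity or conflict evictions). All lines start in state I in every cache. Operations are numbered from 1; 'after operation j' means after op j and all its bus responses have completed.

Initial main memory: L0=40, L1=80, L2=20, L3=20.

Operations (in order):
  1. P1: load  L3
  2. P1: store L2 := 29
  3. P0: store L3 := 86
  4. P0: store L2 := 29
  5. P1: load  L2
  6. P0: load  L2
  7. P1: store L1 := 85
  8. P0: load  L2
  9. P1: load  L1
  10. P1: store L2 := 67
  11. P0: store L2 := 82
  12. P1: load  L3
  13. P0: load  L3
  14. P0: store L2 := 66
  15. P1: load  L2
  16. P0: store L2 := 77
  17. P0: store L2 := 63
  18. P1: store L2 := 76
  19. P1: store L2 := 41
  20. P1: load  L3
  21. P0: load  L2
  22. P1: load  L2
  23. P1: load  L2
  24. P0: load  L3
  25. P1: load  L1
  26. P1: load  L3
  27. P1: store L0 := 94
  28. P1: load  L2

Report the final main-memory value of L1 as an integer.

[1] P1: load  L3 | P0:I, P1:S(20) | bus: BusRd
[2] P1: store L2 := 29 | P0:I, P1:M(29) | bus: BusRdX
[3] P0: store L3 := 86 | P0:M(86), P1:I | bus: BusRdX
[4] P0: store L2 := 29 | P0:M(29), P1:I | bus: BusRdX,Flush
[5] P1: load  L2 | P0:S(29), P1:S(29) | bus: BusRd,Flush
[6] P0: load  L2 | P0:S(29), P1:S(29) | bus: none
[7] P1: store L1 := 85 | P0:I, P1:M(85) | bus: BusRdX
[8] P0: load  L2 | P0:S(29), P1:S(29) | bus: none
[9] P1: load  L1 | P0:I, P1:M(85) | bus: none
[10] P1: store L2 := 67 | P0:I, P1:M(67) | bus: BusRdX
[11] P0: store L2 := 82 | P0:M(82), P1:I | bus: BusRdX,Flush
[12] P1: load  L3 | P0:S(86), P1:S(86) | bus: BusRd,Flush
[13] P0: load  L3 | P0:S(86), P1:S(86) | bus: none
[14] P0: store L2 := 66 | P0:M(66), P1:I | bus: none
[15] P1: load  L2 | P0:S(66), P1:S(66) | bus: BusRd,Flush
[16] P0: store L2 := 77 | P0:M(77), P1:I | bus: BusRdX
[17] P0: store L2 := 63 | P0:M(63), P1:I | bus: none
[18] P1: store L2 := 76 | P0:I, P1:M(76) | bus: BusRdX,Flush
[19] P1: store L2 := 41 | P0:I, P1:M(41) | bus: none
[20] P1: load  L3 | P0:S(86), P1:S(86) | bus: none
[21] P0: load  L2 | P0:S(41), P1:S(41) | bus: BusRd,Flush
[22] P1: load  L2 | P0:S(41), P1:S(41) | bus: none
[23] P1: load  L2 | P0:S(41), P1:S(41) | bus: none
[24] P0: load  L3 | P0:S(86), P1:S(86) | bus: none
[25] P1: load  L1 | P0:I, P1:M(85) | bus: none
[26] P1: load  L3 | P0:S(86), P1:S(86) | bus: none
[27] P1: store L0 := 94 | P0:I, P1:M(94) | bus: BusRdX
[28] P1: load  L2 | P0:S(41), P1:S(41) | bus: none

memory[L1] = 80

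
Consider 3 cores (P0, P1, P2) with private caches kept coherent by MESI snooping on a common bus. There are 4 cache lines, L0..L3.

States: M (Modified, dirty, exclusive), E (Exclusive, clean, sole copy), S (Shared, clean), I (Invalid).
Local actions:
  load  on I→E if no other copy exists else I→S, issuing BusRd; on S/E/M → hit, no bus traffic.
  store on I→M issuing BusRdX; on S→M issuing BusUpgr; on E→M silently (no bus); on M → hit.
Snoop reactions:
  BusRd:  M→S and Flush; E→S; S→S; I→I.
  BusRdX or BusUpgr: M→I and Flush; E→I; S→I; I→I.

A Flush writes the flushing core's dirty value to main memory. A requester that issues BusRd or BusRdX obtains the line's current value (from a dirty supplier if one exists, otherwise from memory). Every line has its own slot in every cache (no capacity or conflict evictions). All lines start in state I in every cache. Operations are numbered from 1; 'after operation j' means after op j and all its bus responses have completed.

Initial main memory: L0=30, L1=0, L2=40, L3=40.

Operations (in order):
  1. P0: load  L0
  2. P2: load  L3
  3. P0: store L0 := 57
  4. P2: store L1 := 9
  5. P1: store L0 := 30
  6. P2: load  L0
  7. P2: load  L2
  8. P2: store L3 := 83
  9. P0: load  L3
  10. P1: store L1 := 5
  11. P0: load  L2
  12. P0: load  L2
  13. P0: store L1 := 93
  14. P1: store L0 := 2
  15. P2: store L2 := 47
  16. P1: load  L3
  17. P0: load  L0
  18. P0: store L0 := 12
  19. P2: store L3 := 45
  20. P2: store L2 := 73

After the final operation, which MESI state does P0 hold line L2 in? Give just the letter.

[1] P0: load  L0 | P0:E(30), P1:I, P2:I | bus: BusRd
[2] P2: load  L3 | P0:I, P1:I, P2:E(40) | bus: BusRd
[3] P0: store L0 := 57 | P0:M(57), P1:I, P2:I | bus: none
[4] P2: store L1 := 9 | P0:I, P1:I, P2:M(9) | bus: BusRdX
[5] P1: store L0 := 30 | P0:I, P1:M(30), P2:I | bus: BusRdX,Flush
[6] P2: load  L0 | P0:I, P1:S(30), P2:S(30) | bus: BusRd,Flush
[7] P2: load  L2 | P0:I, P1:I, P2:E(40) | bus: BusRd
[8] P2: store L3 := 83 | P0:I, P1:I, P2:M(83) | bus: none
[9] P0: load  L3 | P0:S(83), P1:I, P2:S(83) | bus: BusRd,Flush
[10] P1: store L1 := 5 | P0:I, P1:M(5), P2:I | bus: BusRdX,Flush
[11] P0: load  L2 | P0:S(40), P1:I, P2:S(40) | bus: BusRd
[12] P0: load  L2 | P0:S(40), P1:I, P2:S(40) | bus: none
[13] P0: store L1 := 93 | P0:M(93), P1:I, P2:I | bus: BusRdX,Flush
[14] P1: store L0 := 2 | P0:I, P1:M(2), P2:I | bus: BusUpgr
[15] P2: store L2 := 47 | P0:I, P1:I, P2:M(47) | bus: BusUpgr
[16] P1: load  L3 | P0:S(83), P1:S(83), P2:S(83) | bus: BusRd
[17] P0: load  L0 | P0:S(2), P1:S(2), P2:I | bus: BusRd,Flush
[18] P0: store L0 := 12 | P0:M(12), P1:I, P2:I | bus: BusUpgr
[19] P2: store L3 := 45 | P0:I, P1:I, P2:M(45) | bus: BusUpgr
[20] P2: store L2 := 73 | P0:I, P1:I, P2:M(73) | bus: none

state = I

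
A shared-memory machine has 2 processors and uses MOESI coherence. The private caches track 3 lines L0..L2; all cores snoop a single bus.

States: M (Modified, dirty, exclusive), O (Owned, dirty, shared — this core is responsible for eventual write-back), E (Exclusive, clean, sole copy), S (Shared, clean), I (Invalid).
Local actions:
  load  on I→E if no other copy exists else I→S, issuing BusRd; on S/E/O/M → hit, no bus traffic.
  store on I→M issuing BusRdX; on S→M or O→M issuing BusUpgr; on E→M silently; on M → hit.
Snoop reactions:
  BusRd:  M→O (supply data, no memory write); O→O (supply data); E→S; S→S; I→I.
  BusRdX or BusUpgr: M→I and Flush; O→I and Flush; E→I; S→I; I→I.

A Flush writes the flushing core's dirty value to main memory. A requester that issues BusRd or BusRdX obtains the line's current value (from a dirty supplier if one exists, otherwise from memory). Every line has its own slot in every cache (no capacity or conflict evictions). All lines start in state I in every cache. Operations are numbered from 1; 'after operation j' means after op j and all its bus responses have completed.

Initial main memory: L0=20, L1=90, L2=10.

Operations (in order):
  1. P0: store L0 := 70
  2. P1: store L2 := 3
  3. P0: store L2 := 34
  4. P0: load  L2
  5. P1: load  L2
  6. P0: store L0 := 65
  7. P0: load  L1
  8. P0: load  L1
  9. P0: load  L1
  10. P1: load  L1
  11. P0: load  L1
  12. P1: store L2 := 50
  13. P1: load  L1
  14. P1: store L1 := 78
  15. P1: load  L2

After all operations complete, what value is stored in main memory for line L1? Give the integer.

1. P0: store L0 := 70  bus=[BusRdX]  L0: P0=M P1=I  mem[L0]=20
2. P1: store L2 := 3  bus=[BusRdX]  L2: P0=I P1=M  mem[L2]=10
3. P0: store L2 := 34  bus=[BusRdX,Flush]  L2: P0=M P1=I  mem[L2]=3
4. P0: load  L2  bus=[-]  L2: P0=M P1=I  mem[L2]=3
5. P1: load  L2  bus=[BusRd]  L2: P0=O P1=S  mem[L2]=3
6. P0: store L0 := 65  bus=[-]  L0: P0=M P1=I  mem[L0]=20
7. P0: load  L1  bus=[BusRd]  L1: P0=E P1=I  mem[L1]=90
8. P0: load  L1  bus=[-]  L1: P0=E P1=I  mem[L1]=90
9. P0: load  L1  bus=[-]  L1: P0=E P1=I  mem[L1]=90
10. P1: load  L1  bus=[BusRd]  L1: P0=S P1=S  mem[L1]=90
11. P0: load  L1  bus=[-]  L1: P0=S P1=S  mem[L1]=90
12. P1: store L2 := 50  bus=[BusUpgr,Flush]  L2: P0=I P1=M  mem[L2]=34
13. P1: load  L1  bus=[-]  L1: P0=S P1=S  mem[L1]=90
14. P1: store L1 := 78  bus=[BusUpgr]  L1: P0=I P1=M  mem[L1]=90
15. P1: load  L2  bus=[-]  L2: P0=I P1=M  mem[L2]=34

memory[L1] = 90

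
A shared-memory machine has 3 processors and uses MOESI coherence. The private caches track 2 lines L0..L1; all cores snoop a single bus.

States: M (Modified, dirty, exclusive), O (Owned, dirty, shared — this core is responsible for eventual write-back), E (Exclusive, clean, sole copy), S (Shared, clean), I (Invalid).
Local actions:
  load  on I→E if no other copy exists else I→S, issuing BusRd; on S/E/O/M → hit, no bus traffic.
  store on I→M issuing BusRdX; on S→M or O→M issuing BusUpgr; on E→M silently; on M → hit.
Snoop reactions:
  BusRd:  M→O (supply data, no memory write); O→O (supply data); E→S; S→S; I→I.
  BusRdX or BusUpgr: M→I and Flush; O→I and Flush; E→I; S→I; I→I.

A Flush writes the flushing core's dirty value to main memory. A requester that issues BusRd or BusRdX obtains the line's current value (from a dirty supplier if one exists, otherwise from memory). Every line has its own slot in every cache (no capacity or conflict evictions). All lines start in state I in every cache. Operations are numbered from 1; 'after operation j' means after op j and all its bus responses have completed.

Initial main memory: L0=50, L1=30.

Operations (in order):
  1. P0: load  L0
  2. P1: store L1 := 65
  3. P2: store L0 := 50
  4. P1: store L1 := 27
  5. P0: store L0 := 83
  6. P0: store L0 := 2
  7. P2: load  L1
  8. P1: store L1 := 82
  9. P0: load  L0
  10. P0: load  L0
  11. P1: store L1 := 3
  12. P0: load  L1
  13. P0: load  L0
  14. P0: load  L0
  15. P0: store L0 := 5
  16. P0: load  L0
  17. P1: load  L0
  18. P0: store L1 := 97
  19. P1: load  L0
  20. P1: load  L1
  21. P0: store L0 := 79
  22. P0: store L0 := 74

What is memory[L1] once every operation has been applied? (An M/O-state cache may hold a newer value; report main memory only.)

memory[L1] = 3

1. P0: load  L0  bus=[BusRd]  L0: P0=E P1=I P2=I  mem[L0]=50
2. P1: store L1 := 65  bus=[BusRdX]  L1: P0=I P1=M P2=I  mem[L1]=30
3. P2: store L0 := 50  bus=[BusRdX]  L0: P0=I P1=I P2=M  mem[L0]=50
4. P1: store L1 := 27  bus=[-]  L1: P0=I P1=M P2=I  mem[L1]=30
5. P0: store L0 := 83  bus=[BusRdX,Flush]  L0: P0=M P1=I P2=I  mem[L0]=50
6. P0: store L0 := 2  bus=[-]  L0: P0=M P1=I P2=I  mem[L0]=50
7. P2: load  L1  bus=[BusRd]  L1: P0=I P1=O P2=S  mem[L1]=30
8. P1: store L1 := 82  bus=[BusUpgr]  L1: P0=I P1=M P2=I  mem[L1]=30
9. P0: load  L0  bus=[-]  L0: P0=M P1=I P2=I  mem[L0]=50
10. P0: load  L0  bus=[-]  L0: P0=M P1=I P2=I  mem[L0]=50
11. P1: store L1 := 3  bus=[-]  L1: P0=I P1=M P2=I  mem[L1]=30
12. P0: load  L1  bus=[BusRd]  L1: P0=S P1=O P2=I  mem[L1]=30
13. P0: load  L0  bus=[-]  L0: P0=M P1=I P2=I  mem[L0]=50
14. P0: load  L0  bus=[-]  L0: P0=M P1=I P2=I  mem[L0]=50
15. P0: store L0 := 5  bus=[-]  L0: P0=M P1=I P2=I  mem[L0]=50
16. P0: load  L0  bus=[-]  L0: P0=M P1=I P2=I  mem[L0]=50
17. P1: load  L0  bus=[BusRd]  L0: P0=O P1=S P2=I  mem[L0]=50
18. P0: store L1 := 97  bus=[BusUpgr,Flush]  L1: P0=M P1=I P2=I  mem[L1]=3
19. P1: load  L0  bus=[-]  L0: P0=O P1=S P2=I  mem[L0]=50
20. P1: load  L1  bus=[BusRd]  L1: P0=O P1=S P2=I  mem[L1]=3
21. P0: store L0 := 79  bus=[BusUpgr]  L0: P0=M P1=I P2=I  mem[L0]=50
22. P0: store L0 := 74  bus=[-]  L0: P0=M P1=I P2=I  mem[L0]=50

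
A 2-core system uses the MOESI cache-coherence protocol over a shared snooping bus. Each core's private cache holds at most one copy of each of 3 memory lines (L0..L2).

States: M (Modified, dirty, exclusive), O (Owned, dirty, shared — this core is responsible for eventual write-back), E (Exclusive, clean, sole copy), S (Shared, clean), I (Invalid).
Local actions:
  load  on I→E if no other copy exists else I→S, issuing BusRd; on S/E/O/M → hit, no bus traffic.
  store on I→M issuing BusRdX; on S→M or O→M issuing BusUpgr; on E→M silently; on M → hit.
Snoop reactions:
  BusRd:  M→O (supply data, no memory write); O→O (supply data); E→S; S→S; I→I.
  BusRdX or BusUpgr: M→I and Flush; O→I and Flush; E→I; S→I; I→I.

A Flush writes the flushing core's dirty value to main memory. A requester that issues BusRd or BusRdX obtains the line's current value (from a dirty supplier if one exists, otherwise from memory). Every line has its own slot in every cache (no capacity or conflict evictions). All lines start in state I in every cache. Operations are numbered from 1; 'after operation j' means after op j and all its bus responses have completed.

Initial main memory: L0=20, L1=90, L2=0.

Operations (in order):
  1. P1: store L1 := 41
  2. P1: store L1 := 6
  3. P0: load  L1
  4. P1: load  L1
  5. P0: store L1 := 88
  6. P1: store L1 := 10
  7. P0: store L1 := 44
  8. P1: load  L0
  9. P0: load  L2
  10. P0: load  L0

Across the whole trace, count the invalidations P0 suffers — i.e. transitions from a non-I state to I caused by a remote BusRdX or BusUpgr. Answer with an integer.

invalidations = 1

  op1 P1: store L1 := 41 → I/M on L1; bus BusRdX; mem=90
  op2 P1: store L1 := 6 → I/M on L1; bus (none); mem=90
  op3 P0: load  L1 → S/O on L1; bus BusRd; mem=90
  op4 P1: load  L1 → S/O on L1; bus (none); mem=90
  op5 P0: store L1 := 88 → M/I on L1; bus BusUpgr Flush; mem=6
  op6 P1: store L1 := 10 → I/M on L1; bus BusRdX Flush; mem=88
  op7 P0: store L1 := 44 → M/I on L1; bus BusRdX Flush; mem=10
  op8 P1: load  L0 → I/E on L0; bus BusRd; mem=20
  op9 P0: load  L2 → E/I on L2; bus BusRd; mem=0
  op10 P0: load  L0 → S/S on L0; bus BusRd; mem=20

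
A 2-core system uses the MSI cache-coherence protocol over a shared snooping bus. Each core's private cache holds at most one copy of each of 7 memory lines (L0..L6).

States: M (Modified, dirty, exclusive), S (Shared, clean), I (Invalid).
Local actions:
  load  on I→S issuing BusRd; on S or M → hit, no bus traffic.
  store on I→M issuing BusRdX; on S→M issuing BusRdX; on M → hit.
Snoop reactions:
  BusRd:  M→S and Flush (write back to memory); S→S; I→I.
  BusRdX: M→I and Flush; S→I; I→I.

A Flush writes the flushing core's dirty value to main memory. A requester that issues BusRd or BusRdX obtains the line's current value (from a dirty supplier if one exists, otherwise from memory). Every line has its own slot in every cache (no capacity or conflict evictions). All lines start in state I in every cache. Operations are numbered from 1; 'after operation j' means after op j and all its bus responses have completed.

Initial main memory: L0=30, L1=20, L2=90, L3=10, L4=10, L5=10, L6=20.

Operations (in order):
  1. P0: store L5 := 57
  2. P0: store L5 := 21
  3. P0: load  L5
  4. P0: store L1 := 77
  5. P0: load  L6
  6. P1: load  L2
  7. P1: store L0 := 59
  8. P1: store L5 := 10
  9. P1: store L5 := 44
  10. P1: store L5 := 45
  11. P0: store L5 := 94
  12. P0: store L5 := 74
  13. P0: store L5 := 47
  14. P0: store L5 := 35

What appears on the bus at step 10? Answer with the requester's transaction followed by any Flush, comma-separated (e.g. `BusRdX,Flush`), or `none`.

bus = none

  op1 P0: store L5 := 57 → M/I on L5; bus BusRdX; mem=10
  op2 P0: store L5 := 21 → M/I on L5; bus (none); mem=10
  op3 P0: load  L5 → M/I on L5; bus (none); mem=10
  op4 P0: store L1 := 77 → M/I on L1; bus BusRdX; mem=20
  op5 P0: load  L6 → S/I on L6; bus BusRd; mem=20
  op6 P1: load  L2 → I/S on L2; bus BusRd; mem=90
  op7 P1: store L0 := 59 → I/M on L0; bus BusRdX; mem=30
  op8 P1: store L5 := 10 → I/M on L5; bus BusRdX Flush; mem=21
  op9 P1: store L5 := 44 → I/M on L5; bus (none); mem=21
  op10 P1: store L5 := 45 → I/M on L5; bus (none); mem=21
  op11 P0: store L5 := 94 → M/I on L5; bus BusRdX Flush; mem=45
  op12 P0: store L5 := 74 → M/I on L5; bus (none); mem=45
  op13 P0: store L5 := 47 → M/I on L5; bus (none); mem=45
  op14 P0: store L5 := 35 → M/I on L5; bus (none); mem=45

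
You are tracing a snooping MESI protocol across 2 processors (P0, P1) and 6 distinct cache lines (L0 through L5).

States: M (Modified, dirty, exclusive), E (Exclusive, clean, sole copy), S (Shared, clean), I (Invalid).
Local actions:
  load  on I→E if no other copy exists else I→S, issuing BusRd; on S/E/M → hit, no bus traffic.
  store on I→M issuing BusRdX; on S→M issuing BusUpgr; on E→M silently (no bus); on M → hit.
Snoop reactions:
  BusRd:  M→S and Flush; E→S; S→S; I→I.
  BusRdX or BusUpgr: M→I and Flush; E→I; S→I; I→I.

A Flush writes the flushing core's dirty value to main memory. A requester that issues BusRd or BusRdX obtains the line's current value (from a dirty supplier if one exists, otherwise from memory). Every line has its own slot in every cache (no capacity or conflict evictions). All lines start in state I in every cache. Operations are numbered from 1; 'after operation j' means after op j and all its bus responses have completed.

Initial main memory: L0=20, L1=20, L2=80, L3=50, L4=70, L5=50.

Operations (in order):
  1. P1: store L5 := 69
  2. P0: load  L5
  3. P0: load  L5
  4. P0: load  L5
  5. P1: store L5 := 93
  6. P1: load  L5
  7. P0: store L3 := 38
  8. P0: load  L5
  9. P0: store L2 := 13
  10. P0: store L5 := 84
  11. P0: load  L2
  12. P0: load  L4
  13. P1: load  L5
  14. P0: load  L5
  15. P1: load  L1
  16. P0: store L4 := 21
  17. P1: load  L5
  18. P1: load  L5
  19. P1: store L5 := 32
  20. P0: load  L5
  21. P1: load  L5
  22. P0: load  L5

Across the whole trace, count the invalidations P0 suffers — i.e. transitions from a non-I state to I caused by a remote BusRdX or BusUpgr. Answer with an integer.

invalidations = 2

  op1 P1: store L5 := 69 → I/M on L5; bus BusRdX; mem=50
  op2 P0: load  L5 → S/S on L5; bus BusRd Flush; mem=69
  op3 P0: load  L5 → S/S on L5; bus (none); mem=69
  op4 P0: load  L5 → S/S on L5; bus (none); mem=69
  op5 P1: store L5 := 93 → I/M on L5; bus BusUpgr; mem=69
  op6 P1: load  L5 → I/M on L5; bus (none); mem=69
  op7 P0: store L3 := 38 → M/I on L3; bus BusRdX; mem=50
  op8 P0: load  L5 → S/S on L5; bus BusRd Flush; mem=93
  op9 P0: store L2 := 13 → M/I on L2; bus BusRdX; mem=80
  op10 P0: store L5 := 84 → M/I on L5; bus BusUpgr; mem=93
  op11 P0: load  L2 → M/I on L2; bus (none); mem=80
  op12 P0: load  L4 → E/I on L4; bus BusRd; mem=70
  op13 P1: load  L5 → S/S on L5; bus BusRd Flush; mem=84
  op14 P0: load  L5 → S/S on L5; bus (none); mem=84
  op15 P1: load  L1 → I/E on L1; bus BusRd; mem=20
  op16 P0: store L4 := 21 → M/I on L4; bus (none); mem=70
  op17 P1: load  L5 → S/S on L5; bus (none); mem=84
  op18 P1: load  L5 → S/S on L5; bus (none); mem=84
  op19 P1: store L5 := 32 → I/M on L5; bus BusUpgr; mem=84
  op20 P0: load  L5 → S/S on L5; bus BusRd Flush; mem=32
  op21 P1: load  L5 → S/S on L5; bus (none); mem=32
  op22 P0: load  L5 → S/S on L5; bus (none); mem=32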